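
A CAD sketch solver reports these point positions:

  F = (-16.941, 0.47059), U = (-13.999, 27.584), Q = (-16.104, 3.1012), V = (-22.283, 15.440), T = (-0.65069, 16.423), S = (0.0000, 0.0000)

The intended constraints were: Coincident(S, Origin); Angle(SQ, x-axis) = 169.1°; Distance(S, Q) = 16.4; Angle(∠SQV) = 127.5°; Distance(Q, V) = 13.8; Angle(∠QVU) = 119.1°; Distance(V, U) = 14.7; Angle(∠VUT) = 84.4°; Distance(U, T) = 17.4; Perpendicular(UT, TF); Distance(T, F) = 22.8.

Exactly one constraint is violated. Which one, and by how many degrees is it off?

Perpendicular(UT, TF) — off by 5.70°.

S = (0.00, 0.00) ✓; SQ at 169.1° ✓; |SQ| = 16.40 ✓; ∠SQV = 127.5° ✓; |QV| = 13.80 ✓; ∠QVU = 119.1° ✓; |VU| = 14.70 ✓; ∠VUT = 84.40° ✓; |UT| = 17.40 ✓; ∠(UT, TF) = 95.70° ✗; |TF| = 22.80 ✓.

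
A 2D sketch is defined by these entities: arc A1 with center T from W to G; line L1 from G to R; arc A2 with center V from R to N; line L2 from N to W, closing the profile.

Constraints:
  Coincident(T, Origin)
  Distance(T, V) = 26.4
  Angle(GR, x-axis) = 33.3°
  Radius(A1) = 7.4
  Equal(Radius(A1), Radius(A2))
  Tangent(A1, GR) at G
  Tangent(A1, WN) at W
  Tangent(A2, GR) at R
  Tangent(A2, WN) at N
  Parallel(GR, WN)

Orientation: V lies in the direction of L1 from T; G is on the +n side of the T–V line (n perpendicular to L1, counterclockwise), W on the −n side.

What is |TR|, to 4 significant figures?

27.42

The slot axis is L1's direction at 33.3°, so u = (cos 33.3°, sin 33.3°) = (0.8358, 0.5490) and n = (−sin 33.3°, cos 33.3°) = (-0.5490, 0.8358). T is at the origin and V lies 26.4 along u from T, so V = 26.4·u = (22.07, 14.49). Tangency of A1 to both parallel lines with radius 7.4 puts G and W at T ± 7.4·n: G = (-4.063, 6.185), W = (4.063, -6.185). Equal radii place R and N the same way about V: R = V + 7.4·n = (18.00, 20.68), N = V − 7.4·n = (26.13, 8.309). Then |TR| = |R − T| = 27.42.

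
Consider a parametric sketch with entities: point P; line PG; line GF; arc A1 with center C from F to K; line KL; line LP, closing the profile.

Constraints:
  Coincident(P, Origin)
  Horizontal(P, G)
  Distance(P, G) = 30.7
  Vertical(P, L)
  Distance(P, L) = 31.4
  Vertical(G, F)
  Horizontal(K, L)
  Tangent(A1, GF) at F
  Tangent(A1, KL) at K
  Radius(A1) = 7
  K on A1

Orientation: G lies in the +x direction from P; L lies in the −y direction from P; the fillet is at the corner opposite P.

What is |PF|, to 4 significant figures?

39.22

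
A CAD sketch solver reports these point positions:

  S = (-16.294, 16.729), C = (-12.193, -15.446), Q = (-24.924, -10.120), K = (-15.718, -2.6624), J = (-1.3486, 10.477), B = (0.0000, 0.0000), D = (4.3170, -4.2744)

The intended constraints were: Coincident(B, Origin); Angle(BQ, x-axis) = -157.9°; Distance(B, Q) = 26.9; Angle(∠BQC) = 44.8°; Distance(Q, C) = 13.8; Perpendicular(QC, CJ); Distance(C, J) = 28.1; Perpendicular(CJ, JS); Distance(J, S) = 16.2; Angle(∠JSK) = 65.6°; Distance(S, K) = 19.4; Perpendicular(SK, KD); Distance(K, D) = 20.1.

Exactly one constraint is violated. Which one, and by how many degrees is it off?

Perpendicular(SK, KD) — off by 6.30°.

B = (0.00, 0.00) ✓; BQ at -157.9° ✓; |BQ| = 26.90 ✓; ∠BQC = 44.80° ✓; |QC| = 13.80 ✓; ∠(QC, CJ) = 90.00° ✓; |CJ| = 28.10 ✓; ∠(CJ, JS) = 90.00° ✓; |JS| = 16.20 ✓; ∠JSK = 65.60° ✓; |SK| = 19.40 ✓; ∠(SK, KD) = 83.70° ✗; |KD| = 20.10 ✓.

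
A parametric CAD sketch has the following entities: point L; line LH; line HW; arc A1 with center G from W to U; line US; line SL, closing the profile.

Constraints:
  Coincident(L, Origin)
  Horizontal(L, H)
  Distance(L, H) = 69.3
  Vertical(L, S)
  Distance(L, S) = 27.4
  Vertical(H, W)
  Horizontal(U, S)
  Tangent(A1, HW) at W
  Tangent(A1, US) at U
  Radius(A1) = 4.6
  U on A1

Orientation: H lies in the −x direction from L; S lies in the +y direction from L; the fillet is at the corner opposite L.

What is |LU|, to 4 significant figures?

70.26

L is at the origin; LH is horizontal with |LH| = 69.3 and H on the −x side, so H = (-69.30, 0.000). LS is vertical with |LS| = 27.4 and S on the +y side, so S = (0.000, 27.40). The virtual corner opposite L is at (-69.30, 27.40). The tangent condition forces GW to be normal to HW and the tangent condition forces GU to be normal to US, with radius 4.6, so the center G sits 4.6 in from both sides at G = (-64.70, 22.80). That places the tangent points at W = (-69.30, 22.80) on HW and U = (-64.70, 27.40) on US. Then |LU| = |U − L| = 70.26.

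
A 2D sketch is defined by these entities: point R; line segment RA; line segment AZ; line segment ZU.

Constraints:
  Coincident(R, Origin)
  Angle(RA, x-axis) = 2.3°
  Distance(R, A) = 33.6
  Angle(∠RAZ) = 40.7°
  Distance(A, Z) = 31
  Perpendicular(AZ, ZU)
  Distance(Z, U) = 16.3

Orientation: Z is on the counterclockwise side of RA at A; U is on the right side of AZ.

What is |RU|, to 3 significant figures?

38.6

R is at the origin; RA runs at 2.3° with length 33.6, so A = 33.6·(cos 2.3°, sin 2.3°) = (33.6, 1.35). ∠RAZ = 40.7°, so AZ runs at 2.3° + (180° − 40.7°) = 142° from the x-axis; with |AZ| = 31.0, Z = A + 31.0·(cos 142°, sin 142°) = (9.28, 20.6). AZ ⟂ ZU; with |ZU| = 16.3 on the right of AZ, U = Z + 16.3·(0.621, 0.784) = (19.4, 33.4). Then |RU| = |U − R| = 38.6.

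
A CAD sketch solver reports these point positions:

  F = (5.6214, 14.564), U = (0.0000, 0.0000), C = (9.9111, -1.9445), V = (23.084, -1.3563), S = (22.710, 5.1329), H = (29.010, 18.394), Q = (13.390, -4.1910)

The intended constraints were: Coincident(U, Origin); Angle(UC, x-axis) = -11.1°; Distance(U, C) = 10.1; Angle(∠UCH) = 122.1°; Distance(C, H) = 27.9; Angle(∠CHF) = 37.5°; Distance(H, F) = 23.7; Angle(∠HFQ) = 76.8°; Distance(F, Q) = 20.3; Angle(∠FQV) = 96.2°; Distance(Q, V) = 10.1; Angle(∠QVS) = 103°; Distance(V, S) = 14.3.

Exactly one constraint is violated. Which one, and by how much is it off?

Distance(V, S) = 14.3 — off by 7.80.

U = (0.00, 0.00) ✓; UC at -11.10° ✓; |UC| = 10.10 ✓; ∠UCH = 122.1° ✓; |CH| = 27.90 ✓; ∠CHF = 37.50° ✓; |HF| = 23.70 ✓; ∠HFQ = 76.80° ✓; |FQ| = 20.30 ✓; ∠FQV = 96.20° ✓; |QV| = 10.10 ✓; ∠QVS = 103.0° ✓; |VS| = 6.500 ✗.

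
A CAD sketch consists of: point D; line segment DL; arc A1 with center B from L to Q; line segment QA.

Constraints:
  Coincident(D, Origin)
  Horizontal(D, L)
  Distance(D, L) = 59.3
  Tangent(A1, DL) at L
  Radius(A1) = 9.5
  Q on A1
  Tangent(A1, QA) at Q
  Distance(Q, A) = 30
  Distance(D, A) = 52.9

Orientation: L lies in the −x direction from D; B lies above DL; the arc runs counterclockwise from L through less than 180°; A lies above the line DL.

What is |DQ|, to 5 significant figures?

50.757

Checks: ∠(BL, LD) = 90.00° ✓; |BL| = 9.500 ✓; |BQ| = 9.500 ✓; ∠(BQ, QA) = 90.00° ✓; |QA| = 30.00 ✓; |DA| = 52.90 ✓.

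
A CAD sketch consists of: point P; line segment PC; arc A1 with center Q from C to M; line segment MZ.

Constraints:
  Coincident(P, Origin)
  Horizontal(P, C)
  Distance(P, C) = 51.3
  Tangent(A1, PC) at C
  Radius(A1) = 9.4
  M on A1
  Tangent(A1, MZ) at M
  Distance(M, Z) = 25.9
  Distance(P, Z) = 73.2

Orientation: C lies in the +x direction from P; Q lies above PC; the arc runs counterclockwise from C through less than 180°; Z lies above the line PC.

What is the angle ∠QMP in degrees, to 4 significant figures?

17.73°

Checks: |QM| = 9.400 ✓; ∠(QM, MZ) = 90.00° ✓; |MZ| = 25.90 ✓; |PZ| = 73.20 ✓.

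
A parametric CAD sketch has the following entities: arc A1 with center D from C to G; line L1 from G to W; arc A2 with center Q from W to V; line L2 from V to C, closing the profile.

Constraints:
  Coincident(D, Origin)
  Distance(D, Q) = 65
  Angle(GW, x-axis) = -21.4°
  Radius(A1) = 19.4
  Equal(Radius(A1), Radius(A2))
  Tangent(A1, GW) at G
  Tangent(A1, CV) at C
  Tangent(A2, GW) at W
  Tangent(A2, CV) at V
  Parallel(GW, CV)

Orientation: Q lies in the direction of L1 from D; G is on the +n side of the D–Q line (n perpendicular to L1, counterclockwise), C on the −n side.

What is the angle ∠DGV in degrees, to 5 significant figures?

59.166°

The slot axis is L1's direction at -21.4°, so u = (cos -21.4°, sin -21.4°) = (0.93106, -0.36488) and n = (−sin -21.4°, cos -21.4°) = (0.36488, 0.93106). D is at the origin and Q lies 65.0 along u from D, so Q = 65.0·u = (60.519, -23.717). Tangency of A1 to both parallel lines with radius 19.4 puts G and C at D ± 19.4·n: G = (7.0786, 18.062), C = (-7.0786, -18.062). Equal radii place W and V the same way about Q: W = Q + 19.4·n = (67.597, -5.6545), V = Q − 19.4·n = (53.440, -41.779). Then cos ∠DGV = GD·GV / (|GD||GV|), giving 59.166°.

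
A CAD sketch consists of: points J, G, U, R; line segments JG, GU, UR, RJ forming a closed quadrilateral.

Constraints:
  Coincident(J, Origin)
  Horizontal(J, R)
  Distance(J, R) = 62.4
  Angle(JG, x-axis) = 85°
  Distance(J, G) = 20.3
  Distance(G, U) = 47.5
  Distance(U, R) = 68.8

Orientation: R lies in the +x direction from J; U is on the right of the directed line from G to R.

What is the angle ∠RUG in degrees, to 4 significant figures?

63.61°

Checks: |GU| = 47.50 ✓; |UR| = 68.80 ✓.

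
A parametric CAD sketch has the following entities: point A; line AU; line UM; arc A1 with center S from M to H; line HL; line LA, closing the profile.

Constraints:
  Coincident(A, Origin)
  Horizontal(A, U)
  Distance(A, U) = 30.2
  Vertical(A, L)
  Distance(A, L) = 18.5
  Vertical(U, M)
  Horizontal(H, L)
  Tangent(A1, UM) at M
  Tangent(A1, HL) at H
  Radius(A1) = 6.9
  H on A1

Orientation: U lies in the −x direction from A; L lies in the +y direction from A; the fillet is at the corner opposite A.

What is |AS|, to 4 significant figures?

26.03

A is at the origin; AU is horizontal with |AU| = 30.2 and U on the −x side, so U = (-30.20, 0.000). AL is vertical with |AL| = 18.5 and L on the +y side, so L = (0.000, 18.50). The virtual corner opposite A is at (-30.20, 18.50). Since A1 is tangent to UM there, SM ⟂ UM and A1 meets HL tangentially, so SH is at right angles to HL, with radius 6.9, so the center S sits 6.9 in from both sides at S = (-23.30, 11.60). Then |AS| = |S − A| = 26.03.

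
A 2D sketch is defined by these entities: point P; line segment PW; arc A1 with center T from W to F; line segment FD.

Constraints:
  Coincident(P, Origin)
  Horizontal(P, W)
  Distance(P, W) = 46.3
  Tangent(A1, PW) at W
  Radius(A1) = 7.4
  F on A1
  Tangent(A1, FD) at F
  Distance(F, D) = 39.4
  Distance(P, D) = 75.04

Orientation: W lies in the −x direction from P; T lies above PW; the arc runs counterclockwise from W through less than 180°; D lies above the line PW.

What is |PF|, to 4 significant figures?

41.46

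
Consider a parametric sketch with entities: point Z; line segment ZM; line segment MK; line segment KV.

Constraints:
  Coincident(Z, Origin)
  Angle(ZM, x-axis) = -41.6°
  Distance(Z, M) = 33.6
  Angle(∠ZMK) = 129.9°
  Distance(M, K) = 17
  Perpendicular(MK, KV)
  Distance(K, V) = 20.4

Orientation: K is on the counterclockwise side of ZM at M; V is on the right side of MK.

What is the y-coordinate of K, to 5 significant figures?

-19.795

Z is at the origin; ZM runs at -41.6° with length 33.6, so M = 33.6·(cos -41.6°, sin -41.6°) = (25.126, -22.308). ∠ZMK = 129.9°, so MK runs at -41.6° + (180° − 129.9°) = 8.5000° from the x-axis; with |MK| = 17.0, K = M + 17.0·(cos 8.5000°, sin 8.5000°) = (41.939, -19.795). So K.y = -19.795.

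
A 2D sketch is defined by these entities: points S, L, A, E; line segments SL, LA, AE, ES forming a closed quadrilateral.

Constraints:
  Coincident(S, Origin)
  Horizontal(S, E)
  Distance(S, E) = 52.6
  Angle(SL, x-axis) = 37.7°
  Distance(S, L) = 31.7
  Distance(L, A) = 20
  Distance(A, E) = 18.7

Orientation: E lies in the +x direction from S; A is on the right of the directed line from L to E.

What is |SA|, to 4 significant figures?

33.99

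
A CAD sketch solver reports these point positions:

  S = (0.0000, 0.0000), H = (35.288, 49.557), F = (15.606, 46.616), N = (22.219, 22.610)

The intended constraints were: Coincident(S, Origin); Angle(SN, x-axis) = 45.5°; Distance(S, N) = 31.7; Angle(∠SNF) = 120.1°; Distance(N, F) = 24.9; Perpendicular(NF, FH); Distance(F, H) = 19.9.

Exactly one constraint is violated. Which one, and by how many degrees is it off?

Perpendicular(NF, FH) — off by 6.90°.

S = (0.00, 0.00) ✓; SN at 45.50° ✓; |SN| = 31.70 ✓; ∠SNF = 120.1° ✓; |NF| = 24.90 ✓; ∠(NF, FH) = 96.90° ✗; |FH| = 19.90 ✓.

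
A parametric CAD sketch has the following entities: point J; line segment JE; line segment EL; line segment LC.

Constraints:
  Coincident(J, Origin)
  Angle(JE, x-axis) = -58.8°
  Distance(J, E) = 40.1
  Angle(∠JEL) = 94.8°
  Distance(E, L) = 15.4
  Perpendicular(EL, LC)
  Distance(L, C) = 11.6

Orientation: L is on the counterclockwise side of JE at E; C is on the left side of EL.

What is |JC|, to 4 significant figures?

34.00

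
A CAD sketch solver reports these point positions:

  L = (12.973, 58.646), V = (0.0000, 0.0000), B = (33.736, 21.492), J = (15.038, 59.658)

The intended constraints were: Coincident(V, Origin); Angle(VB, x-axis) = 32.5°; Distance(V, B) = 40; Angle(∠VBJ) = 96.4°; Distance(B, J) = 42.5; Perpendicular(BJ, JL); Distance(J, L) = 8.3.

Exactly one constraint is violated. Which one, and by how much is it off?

Distance(J, L) = 8.3 — off by 6.00.

V = (0.00, 0.00) ✓; VB at 32.50° ✓; |VB| = 40.00 ✓; ∠VBJ = 96.40° ✓; |BJ| = 42.50 ✓; ∠(BJ, JL) = 90.01° ✓; |JL| = 2.300 ✗.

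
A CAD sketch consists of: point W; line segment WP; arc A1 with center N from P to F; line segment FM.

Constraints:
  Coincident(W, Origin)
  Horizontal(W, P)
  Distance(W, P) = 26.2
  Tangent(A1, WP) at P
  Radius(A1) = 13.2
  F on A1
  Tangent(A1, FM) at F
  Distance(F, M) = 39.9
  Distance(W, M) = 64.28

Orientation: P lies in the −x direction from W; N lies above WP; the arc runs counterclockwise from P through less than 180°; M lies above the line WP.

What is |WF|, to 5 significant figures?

24.513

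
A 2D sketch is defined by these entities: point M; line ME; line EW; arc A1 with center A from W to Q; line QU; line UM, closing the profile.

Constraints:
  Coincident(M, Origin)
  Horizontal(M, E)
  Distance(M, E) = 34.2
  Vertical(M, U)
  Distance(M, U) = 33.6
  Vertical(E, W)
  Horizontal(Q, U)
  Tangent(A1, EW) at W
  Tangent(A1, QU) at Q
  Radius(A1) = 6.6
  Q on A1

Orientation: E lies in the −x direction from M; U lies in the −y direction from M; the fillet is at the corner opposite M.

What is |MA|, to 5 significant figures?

38.610

MU is vertical with |MU| = 33.6 and U on the −y side, so U = (0.0000, -33.600). The virtual corner opposite M is at (-34.200, -33.600). The tangent condition forces AW to be normal to EW and tangency of A1 to QU means the radius AQ is perpendicular to QU, with radius 6.6, so the center A sits 6.6 in from both sides at A = (-27.600, -27.000). Then |MA| = |A − M| = 38.610.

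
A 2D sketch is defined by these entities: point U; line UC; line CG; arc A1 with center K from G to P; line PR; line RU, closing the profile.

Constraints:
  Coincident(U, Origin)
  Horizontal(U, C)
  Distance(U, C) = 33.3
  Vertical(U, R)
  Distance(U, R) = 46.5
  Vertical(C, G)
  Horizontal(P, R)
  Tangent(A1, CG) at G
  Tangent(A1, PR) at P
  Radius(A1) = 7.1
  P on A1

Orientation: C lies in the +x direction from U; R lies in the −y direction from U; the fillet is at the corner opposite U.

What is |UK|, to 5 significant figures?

47.316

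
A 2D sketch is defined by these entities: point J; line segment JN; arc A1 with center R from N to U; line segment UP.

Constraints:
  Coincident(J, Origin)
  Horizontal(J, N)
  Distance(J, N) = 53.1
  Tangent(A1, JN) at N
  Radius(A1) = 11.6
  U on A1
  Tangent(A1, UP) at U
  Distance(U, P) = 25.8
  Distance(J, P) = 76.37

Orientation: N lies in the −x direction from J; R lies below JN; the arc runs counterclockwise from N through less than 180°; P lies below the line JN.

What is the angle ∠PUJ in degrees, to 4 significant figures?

105.1°

J is at the origin; J and N share the same y with |JN| = 53.1 and N on the −x side, so N = (-53.10, 0.000). Tangency of A1 to JN means the radius RN is perpendicular to JN, so R = N + (0, -11.6) = (-53.10, -11.60). Since RU ⟂ UP (tangency), |RP| = √(11.6² + 25.8²) = 28.29 regardless of where U sits on A1. So P lies on both circle(J, 76.37) and circle(R, 28.29); the below-JN intersection is P = (-67.33, -36.05). U is the foot of the tangent from P: U = (-64.64, -10.39).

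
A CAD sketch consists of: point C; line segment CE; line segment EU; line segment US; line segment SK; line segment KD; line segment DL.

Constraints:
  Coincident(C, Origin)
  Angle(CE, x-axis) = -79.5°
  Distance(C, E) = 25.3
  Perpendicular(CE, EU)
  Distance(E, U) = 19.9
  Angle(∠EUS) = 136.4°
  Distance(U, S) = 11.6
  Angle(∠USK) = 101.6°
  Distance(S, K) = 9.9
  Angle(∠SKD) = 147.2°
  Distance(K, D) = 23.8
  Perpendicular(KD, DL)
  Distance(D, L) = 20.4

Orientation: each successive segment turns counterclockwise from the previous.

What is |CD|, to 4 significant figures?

1.954

C is at the origin; CE runs at -79.5° with length 25.3, so E = (4.611, -24.88). The perpendicularity gives EU at right angles to CE, so EU runs at 10.50°; with |EU| = 19.9, U = (24.18, -21.25). ∠EUS = 136.4° gives US at 54.10° from the x-axis; with |US| = 11.6, S = (30.98, -11.85). ∠USK = 101.6° gives SK at 132.5° from the x-axis; with |SK| = 9.9, K = (24.29, -4.554). ∠SKD = 147.2° gives KD at 165.3° from the x-axis; with |KD| = 23.8, D = (1.270, 1.485). Then |CD| = |D − C| = 1.954.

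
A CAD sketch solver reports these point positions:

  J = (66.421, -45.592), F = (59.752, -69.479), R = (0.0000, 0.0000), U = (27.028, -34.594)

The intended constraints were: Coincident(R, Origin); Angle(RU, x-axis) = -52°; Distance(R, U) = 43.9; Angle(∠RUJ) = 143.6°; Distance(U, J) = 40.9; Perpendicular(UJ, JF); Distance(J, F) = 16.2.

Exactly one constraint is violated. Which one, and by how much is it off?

Distance(J, F) = 16.2 — off by 8.60.

R = (0.00, 0.00) ✓; RU at -52.00° ✓; |RU| = 43.90 ✓; ∠RUJ = 143.6° ✓; |UJ| = 40.90 ✓; ∠(UJ, JF) = 90.00° ✓; |JF| = 24.80 ✗.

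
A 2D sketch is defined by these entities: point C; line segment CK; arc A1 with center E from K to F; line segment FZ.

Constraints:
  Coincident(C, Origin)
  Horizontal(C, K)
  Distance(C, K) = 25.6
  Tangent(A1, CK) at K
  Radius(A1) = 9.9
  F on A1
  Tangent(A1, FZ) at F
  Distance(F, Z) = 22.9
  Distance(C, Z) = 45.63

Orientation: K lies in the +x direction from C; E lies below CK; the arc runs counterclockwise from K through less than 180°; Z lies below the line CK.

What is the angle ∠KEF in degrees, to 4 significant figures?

123.3°

C is at the origin; C and K share the same y with |CK| = 25.6 and K on the +x side, so K = (25.60, 0.000). Tangency of A1 to CK means the radius EK is perpendicular to CK, so E = K + (0, -9.9) = (25.60, -9.900). Since EF ⟂ FZ (tangency), |EZ| = √(9.9² + 22.9²) = 24.95 regardless of where F sits on A1. So Z lies on both circle(C, 45.63) and circle(E, 24.95); the below-CK intersection is Z = (29.89, -34.48). F is the foot of the tangent from Z: F = (17.32, -15.33).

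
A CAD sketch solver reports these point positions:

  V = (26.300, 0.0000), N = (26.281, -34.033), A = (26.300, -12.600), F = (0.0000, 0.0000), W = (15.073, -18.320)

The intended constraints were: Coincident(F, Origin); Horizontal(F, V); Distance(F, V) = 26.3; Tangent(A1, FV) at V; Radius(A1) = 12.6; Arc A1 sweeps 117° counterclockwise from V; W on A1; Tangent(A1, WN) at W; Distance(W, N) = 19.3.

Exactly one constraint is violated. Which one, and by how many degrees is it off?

Tangent(A1, WN) at W — off by 8.50°.

F = (0.00, 0.00) ✓; F.y = 0.00, V.y = 0.00 ✓; |FV| = 26.30 ✓; ∠(AV, VF) = 90.00° ✓; |AV| = 12.60 ✓; bearing(A→W) − bearing(A→V) = 117.0° ✓; |AW| = 12.60 ✓; ∠(AW, WN) = 81.50° ✗; |WN| = 19.30 ✓.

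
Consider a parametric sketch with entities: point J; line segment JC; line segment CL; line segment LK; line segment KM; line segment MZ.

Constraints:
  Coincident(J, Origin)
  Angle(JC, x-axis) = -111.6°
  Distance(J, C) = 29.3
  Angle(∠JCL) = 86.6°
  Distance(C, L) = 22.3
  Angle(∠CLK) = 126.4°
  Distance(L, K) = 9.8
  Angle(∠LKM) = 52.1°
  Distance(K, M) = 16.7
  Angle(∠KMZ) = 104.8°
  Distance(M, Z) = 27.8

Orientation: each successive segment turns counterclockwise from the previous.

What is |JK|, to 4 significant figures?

33.94

J is at the origin; JC runs at -111.6° with length 29.3, so C = (-10.79, -27.24). ∠JCL = 86.6° gives CL at -18.20° from the x-axis; with |CL| = 22.3, L = (10.40, -34.21). ∠CLK = 126.4° gives LK at 35.40° from the x-axis; with |LK| = 9.8, K = (18.39, -28.53). Then |JK| = |K − J| = 33.94.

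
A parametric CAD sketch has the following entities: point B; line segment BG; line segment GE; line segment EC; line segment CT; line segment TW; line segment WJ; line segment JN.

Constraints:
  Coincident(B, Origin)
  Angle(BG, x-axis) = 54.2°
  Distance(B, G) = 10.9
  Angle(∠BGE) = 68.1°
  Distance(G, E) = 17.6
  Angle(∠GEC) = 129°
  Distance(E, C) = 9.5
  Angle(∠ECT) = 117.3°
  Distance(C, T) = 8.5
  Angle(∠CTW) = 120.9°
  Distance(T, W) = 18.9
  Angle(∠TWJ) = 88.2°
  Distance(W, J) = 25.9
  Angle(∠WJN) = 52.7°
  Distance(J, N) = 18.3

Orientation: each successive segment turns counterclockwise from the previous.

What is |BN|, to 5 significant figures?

13.589

∠TWJ = 88.2° gives WJ at 70.700° from the x-axis; with |WJ| = 25.9, J = (9.3543, 16.603). ∠WJN = 52.7° gives JN at -162.00° from the x-axis; with |JN| = 18.3, N = (-8.0500, 10.948). Then |BN| = |N − B| = 13.589.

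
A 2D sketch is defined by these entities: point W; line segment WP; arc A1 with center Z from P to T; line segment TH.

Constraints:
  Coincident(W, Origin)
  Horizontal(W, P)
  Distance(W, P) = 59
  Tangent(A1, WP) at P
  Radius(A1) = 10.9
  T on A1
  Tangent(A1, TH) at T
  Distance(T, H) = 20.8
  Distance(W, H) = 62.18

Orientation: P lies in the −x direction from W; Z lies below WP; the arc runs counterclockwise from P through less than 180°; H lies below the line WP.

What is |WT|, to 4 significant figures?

69.35

Checks: W.y = 0.00, P.y = 0.00 ✓; ∠(ZP, PW) = 90.00° ✓; |ZT| = 10.90 ✓; ∠(ZT, TH) = 90.00° ✓; |TH| = 20.80 ✓; |WH| = 62.18 ✓.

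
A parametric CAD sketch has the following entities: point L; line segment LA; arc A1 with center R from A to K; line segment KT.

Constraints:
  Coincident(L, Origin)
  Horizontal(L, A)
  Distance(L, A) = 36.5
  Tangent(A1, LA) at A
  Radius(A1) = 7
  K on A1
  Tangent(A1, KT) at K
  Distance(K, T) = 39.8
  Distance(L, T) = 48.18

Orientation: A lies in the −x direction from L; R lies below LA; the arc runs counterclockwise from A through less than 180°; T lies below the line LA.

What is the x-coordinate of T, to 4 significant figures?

-19.94

Checks: ∠(RA, AL) = 90.00° ✓; |RK| = 7.000 ✓; ∠(RK, KT) = 90.00° ✓; |KT| = 39.80 ✓; |LT| = 48.18 ✓.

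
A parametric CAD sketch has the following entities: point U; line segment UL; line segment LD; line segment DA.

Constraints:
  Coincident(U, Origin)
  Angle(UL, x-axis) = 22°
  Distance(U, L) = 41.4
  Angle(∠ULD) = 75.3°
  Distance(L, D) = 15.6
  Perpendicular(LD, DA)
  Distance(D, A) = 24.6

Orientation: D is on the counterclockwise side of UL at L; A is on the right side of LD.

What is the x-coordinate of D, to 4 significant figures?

29.06

U is at the origin; UL runs at 22.0° with length 41.4, so L = 41.4·(cos 22.0°, sin 22.0°) = (38.39, 15.51). ∠ULD = 75.3°, so LD runs at 22.0° + (180° − 75.3°) = 126.7° from the x-axis; with |LD| = 15.6, D = L + 15.6·(cos 126.7°, sin 126.7°) = (29.06, 28.02). So D.x = 29.06.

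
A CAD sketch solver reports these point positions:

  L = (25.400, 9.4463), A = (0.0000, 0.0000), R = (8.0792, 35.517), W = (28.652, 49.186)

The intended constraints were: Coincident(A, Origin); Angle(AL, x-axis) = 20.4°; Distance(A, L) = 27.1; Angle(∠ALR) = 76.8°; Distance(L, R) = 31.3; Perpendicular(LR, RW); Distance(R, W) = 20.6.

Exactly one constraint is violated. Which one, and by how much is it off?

Distance(R, W) = 20.6 — off by 4.10.

A = (0.00, 0.00) ✓; AL at 20.40° ✓; |AL| = 27.10 ✓; ∠ALR = 76.80° ✓; |LR| = 31.30 ✓; ∠(LR, RW) = 90.00° ✓; |RW| = 24.70 ✗.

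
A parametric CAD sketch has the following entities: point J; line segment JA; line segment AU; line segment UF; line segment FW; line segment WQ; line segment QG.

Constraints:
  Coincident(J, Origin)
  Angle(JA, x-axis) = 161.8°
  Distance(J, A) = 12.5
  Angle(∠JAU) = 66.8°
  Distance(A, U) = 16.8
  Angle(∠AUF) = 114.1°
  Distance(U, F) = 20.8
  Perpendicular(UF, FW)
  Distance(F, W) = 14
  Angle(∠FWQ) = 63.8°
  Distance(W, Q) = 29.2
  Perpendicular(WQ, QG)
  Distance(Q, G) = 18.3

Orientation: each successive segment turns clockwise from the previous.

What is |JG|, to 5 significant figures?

30.985

J is at the origin; JA runs at 161.8° with length 12.5, so A = (-11.875, 3.9042). ∠JAU = 66.8° gives AU at 48.600° from the x-axis; with |AU| = 16.8, U = (-0.76461, 16.506). ∠AUF = 114.1° gives UF at -17.300° from the x-axis; with |UF| = 20.8, F = (19.094, 10.321). The perpendicularity gives FW at right angles to UF, so FW runs at -107.30°; with |FW| = 14.0, W = (14.931, -3.0460). ∠FWQ = 63.8° gives WQ at 136.50° from the x-axis; with |WQ| = 29.2, Q = (-6.2498, 17.054). WQ is perpendicular to QG, so QG runs at 46.500°; with |QG| = 18.3, G = (6.3471, 30.328). Then |JG| = |G − J| = 30.985.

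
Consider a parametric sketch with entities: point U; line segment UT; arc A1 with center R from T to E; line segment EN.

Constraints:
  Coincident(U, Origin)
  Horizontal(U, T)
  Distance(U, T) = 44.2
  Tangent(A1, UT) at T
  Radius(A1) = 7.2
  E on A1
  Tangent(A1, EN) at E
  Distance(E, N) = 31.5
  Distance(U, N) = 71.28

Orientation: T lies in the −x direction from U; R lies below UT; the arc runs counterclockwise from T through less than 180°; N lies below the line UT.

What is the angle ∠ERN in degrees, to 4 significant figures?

77.12°

U is at the origin; U and T share the same y with |UT| = 44.2 and T on the −x side, so T = (-44.20, 0.000). A1 meets UT tangentially, so RT is at right angles to UT, so R = T + (0, -7.2) = (-44.20, -7.200). Since RE ⟂ EN (tangency), |RN| = √(7.2² + 31.5²) = 32.31 regardless of where E sits on A1. So N lies on both circle(U, 71.28) and circle(R, 32.31); the below-UT intersection is N = (-62.88, -33.56). E is the foot of the tangent from N: E = (-50.85, -4.450).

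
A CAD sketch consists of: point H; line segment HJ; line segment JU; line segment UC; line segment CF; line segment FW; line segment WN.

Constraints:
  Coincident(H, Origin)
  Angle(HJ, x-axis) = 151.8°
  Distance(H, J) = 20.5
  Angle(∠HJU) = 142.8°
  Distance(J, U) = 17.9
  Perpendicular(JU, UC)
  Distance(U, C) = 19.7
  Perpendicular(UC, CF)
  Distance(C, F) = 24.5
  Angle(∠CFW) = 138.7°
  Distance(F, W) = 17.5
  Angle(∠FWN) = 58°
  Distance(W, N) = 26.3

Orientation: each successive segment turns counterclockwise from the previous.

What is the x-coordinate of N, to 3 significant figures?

-23.4

∠CFW = 138.7° gives FW at 50.3° from the x-axis; with |FW| = 17.5, W = (2.71, 4.73). ∠FWN = 58.0° gives WN at 172° from the x-axis; with |WN| = 26.3, N = (-23.4, 8.25). So N.x = -23.4.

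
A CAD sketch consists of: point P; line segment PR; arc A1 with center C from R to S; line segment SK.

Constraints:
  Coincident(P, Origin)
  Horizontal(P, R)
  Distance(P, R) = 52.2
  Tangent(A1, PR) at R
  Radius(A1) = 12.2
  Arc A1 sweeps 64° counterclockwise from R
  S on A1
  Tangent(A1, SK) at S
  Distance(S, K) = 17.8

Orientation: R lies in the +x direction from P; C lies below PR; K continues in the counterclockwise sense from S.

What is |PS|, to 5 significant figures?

41.800

P is at the origin; PR is horizontal with |PR| = 52.2 and R on the +x side, so R = (52.200, 0.0000). Since A1 is tangent to PR there, CR ⟂ PR, so C = R + (0, -12.2) = (52.200, -12.200). On A1, R sits at bearing 90° from C; a 64° counterclockwise sweep puts S at bearing 154°, so S = C + 12.2·(cos 154°, sin 154°) = (41.235, -6.8519). Then |PS| = |S − P| = 41.800.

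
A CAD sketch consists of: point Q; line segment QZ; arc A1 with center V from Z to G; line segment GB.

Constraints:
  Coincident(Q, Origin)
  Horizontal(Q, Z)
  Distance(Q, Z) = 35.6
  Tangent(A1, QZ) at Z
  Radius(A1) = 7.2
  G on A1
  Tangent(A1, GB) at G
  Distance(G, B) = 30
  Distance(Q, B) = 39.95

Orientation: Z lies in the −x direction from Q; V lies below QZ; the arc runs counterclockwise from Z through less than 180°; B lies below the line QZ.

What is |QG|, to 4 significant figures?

42.65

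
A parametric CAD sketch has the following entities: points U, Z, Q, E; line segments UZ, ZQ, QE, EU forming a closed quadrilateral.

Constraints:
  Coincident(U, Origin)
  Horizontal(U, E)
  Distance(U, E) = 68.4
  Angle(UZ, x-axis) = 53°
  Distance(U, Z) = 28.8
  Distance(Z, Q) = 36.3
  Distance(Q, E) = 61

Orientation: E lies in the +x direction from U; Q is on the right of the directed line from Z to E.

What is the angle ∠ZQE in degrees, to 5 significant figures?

64.569°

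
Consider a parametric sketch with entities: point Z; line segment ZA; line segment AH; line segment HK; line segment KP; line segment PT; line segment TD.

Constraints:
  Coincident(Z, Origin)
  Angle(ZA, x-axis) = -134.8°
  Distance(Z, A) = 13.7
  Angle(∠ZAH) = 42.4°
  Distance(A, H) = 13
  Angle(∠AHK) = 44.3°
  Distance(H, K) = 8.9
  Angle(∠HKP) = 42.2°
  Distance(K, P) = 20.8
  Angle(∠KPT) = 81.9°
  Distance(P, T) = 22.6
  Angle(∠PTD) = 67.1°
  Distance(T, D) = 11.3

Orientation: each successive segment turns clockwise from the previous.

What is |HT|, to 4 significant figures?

19.76

Z is at the origin; ZA runs at -134.8° with length 13.7, so A = (-9.653, -9.721). ∠ZAH = 42.4° gives AH at 87.60° from the x-axis; with |AH| = 13.0, H = (-9.109, 3.267). ∠AHK = 44.3° gives HK at -48.10° from the x-axis; with |HK| = 8.9, K = (-3.165, -3.357). ∠HKP = 42.2° gives KP at 174.1° from the x-axis; with |KP| = 20.8, P = (-23.86, -1.219). ∠KPT = 81.9° gives PT at 76.00° from the x-axis; with |PT| = 22.6, T = (-18.39, 20.71). Then |HT| = |T − H| = 19.76.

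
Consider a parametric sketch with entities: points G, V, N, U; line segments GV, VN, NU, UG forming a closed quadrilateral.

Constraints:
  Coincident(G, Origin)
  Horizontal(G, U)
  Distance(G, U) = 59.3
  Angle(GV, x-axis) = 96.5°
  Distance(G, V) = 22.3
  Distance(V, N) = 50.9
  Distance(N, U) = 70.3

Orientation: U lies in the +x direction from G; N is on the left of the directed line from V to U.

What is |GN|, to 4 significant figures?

68.85

G is at the origin; G and U share the same y with |GU| = 59.3 and U in +x, so U = (59.3, 0). GV runs at 96.5° with |GV| = 22.3, so V = (-2.524, 22.16). N is determined by |VN| = 50.9 and |NU| = 70.3 together: it lies at the intersection of circle(V, 50.9) and circle(U, 70.3). With |VU| = 65.67, the foot of the radical line on VU is 14.94 from V and the perpendicular offset is √(50.9² − 14.94²) = 48.66. Taking the left-of-VU solution: N = (27.95, 62.92).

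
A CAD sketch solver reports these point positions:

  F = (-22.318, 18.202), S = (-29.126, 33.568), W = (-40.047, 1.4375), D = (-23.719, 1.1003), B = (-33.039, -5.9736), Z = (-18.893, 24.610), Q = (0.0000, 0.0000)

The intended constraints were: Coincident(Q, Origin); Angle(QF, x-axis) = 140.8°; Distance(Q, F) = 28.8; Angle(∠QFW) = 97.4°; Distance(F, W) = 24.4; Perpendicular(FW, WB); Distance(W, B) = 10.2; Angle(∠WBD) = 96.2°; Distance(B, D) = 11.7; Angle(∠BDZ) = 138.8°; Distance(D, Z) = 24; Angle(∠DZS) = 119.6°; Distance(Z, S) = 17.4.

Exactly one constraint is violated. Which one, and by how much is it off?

Distance(Z, S) = 17.4 — off by 3.80.

Q = (0.00, 0.00) ✓; QF at 140.8° ✓; |QF| = 28.80 ✓; ∠QFW = 97.40° ✓; |FW| = 24.40 ✓; ∠(FW, WB) = 90.00° ✓; |WB| = 10.20 ✓; ∠WBD = 96.20° ✓; |BD| = 11.70 ✓; ∠BDZ = 138.8° ✓; |DZ| = 24.00 ✓; ∠DZS = 119.6° ✓; |ZS| = 13.60 ✗.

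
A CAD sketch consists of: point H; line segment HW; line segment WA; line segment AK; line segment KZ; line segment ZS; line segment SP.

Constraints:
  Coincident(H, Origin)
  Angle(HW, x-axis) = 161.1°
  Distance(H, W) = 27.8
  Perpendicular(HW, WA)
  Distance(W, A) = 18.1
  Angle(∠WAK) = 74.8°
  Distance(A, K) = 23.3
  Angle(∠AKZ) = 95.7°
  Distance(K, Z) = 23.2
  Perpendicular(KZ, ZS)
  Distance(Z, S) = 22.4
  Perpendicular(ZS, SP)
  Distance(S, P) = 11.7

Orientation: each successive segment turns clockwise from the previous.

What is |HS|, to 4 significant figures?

32.05

H is at the origin; HW runs at 161.1° with length 27.8, so W = (-26.30, 9.005). The perpendicularity gives WA at right angles to HW, so WA runs at 71.10°; with |WA| = 18.1, A = (-20.44, 26.13). ∠WAK = 74.8° gives AK at -34.10° from the x-axis; with |AK| = 23.3, K = (-1.144, 13.07). ∠AKZ = 95.7° gives KZ at -118.4° from the x-axis; with |KZ| = 23.2, Z = (-12.18, -7.342). The perpendicularity gives ZS at right angles to KZ, so ZS runs at 151.6°; with |ZS| = 22.4, S = (-31.88, 3.312). Then |HS| = |S − H| = 32.05.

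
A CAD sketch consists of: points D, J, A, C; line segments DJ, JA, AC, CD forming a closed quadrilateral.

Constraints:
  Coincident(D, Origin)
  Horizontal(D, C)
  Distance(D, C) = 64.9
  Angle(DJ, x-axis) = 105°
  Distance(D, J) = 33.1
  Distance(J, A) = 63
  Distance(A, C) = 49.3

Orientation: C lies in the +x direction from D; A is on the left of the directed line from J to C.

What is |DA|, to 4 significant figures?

70.89

D is at the origin; DC is horizontal with |DC| = 64.9 and C in +x, so C = (64.9, 0). DJ runs at 105.0° with |DJ| = 33.1, so J = (-8.567, 31.97). A is determined by |JA| = 63.0 and |AC| = 49.3 together: it lies at the intersection of circle(J, 63.0) and circle(C, 49.3). With |JC| = 80.12, the foot of the radical line on JC is 49.66 from J and the perpendicular offset is √(63.0² − 49.66²) = 38.76. Taking the left-of-JC solution: A = (52.44, 47.70).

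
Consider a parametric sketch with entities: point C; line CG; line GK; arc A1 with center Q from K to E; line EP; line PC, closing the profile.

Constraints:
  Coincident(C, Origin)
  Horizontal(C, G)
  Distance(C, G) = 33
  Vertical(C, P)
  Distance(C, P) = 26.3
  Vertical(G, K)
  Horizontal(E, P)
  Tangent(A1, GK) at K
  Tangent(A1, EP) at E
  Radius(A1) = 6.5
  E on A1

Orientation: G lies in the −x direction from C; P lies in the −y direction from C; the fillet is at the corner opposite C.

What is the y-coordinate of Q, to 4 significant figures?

-19.80

C is at the origin; CG is horizontal with |CG| = 33.0 and G on the −x side, so G = (-33.00, 0.000). C and P share the same x with |CP| = 26.3 and P on the −y side, so P = (0.000, -26.30). The virtual corner opposite C is at (-33.00, -26.30). The tangent condition forces QK to be normal to GK and tangency of A1 to EP means the radius QE is perpendicular to EP, with radius 6.5, so the center Q sits 6.5 in from both sides at Q = (-26.50, -19.80). So Q.y = -19.80.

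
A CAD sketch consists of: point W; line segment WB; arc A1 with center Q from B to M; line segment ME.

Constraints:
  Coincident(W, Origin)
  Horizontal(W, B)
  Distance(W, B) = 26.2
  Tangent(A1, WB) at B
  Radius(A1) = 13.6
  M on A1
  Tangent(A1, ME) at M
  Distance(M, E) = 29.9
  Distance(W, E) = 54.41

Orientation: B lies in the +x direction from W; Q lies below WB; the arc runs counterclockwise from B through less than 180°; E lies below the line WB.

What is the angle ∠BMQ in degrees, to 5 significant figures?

30.793°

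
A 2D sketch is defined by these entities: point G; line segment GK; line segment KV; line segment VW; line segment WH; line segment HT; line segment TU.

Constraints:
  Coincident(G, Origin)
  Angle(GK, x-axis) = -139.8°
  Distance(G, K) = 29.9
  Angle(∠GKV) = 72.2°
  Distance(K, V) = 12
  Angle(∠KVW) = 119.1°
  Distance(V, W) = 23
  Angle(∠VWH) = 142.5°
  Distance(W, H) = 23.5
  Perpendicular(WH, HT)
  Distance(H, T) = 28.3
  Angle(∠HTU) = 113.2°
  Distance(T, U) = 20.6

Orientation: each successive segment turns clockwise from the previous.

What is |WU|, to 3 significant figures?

36.7

WH ⟂ HT, so HT runs at -76.0°; with |HT| = 28.3, T = (16.6, -12.0). ∠HTU = 113.2° gives TU at -143° from the x-axis; with |TU| = 20.6, U = (0.147, -24.4). Then |WU| = |U − W| = 36.7.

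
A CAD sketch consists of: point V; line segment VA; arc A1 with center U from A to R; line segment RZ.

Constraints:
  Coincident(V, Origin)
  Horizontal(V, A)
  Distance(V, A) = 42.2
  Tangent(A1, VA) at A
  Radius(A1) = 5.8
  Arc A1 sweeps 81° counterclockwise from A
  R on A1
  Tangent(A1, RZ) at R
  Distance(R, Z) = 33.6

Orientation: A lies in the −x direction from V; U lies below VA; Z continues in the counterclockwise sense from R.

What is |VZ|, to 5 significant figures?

65.411

V is at the origin; V and A share the same y with |VA| = 42.2 and A on the −x side, so A = (-42.200, 0.0000). The tangent condition forces UA to be normal to VA, so U = A + (0, -5.8) = (-42.200, -5.8000). On A1, A sits at bearing 90° from U; an 81° counterclockwise sweep puts R at bearing 171°, so R = U + 5.8·(cos 171°, sin 171°) = (-47.929, -4.8927). The tangent condition forces UR to be normal to RZ, so RZ runs along (−sin 171°, cos 171°); with |RZ| = 33.6, Z = (-53.185, -38.079). Then |VZ| = |Z − V| = 65.411.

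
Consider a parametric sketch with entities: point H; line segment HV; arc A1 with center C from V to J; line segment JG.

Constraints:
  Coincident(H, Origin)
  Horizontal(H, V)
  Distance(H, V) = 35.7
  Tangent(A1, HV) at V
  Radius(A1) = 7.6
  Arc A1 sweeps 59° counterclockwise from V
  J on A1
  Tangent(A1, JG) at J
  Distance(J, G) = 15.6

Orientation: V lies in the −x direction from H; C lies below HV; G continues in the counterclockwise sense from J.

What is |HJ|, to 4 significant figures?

42.38

Since A1 is tangent to HV there, CV ⟂ HV, so C = V + (0, -7.6) = (-35.70, -7.600). On A1, V sits at bearing 90° from C; a 59° counterclockwise sweep puts J at bearing 149°, so J = C + 7.6·(cos 149°, sin 149°) = (-42.21, -3.686). Then |HJ| = |J − H| = 42.38.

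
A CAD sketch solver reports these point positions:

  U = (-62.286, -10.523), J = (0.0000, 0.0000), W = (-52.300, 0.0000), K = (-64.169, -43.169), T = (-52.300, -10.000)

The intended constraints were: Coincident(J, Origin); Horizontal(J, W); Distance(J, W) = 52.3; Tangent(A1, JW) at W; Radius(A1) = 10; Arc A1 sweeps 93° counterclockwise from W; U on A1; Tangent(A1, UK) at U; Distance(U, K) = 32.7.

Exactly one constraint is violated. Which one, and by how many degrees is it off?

Tangent(A1, UK) at U — off by 6.30°.

J = (0.00, 0.00) ✓; J.y = 0.00, W.y = 0.00 ✓; |JW| = 52.30 ✓; ∠(TW, WJ) = 90.00° ✓; |TW| = 10.00 ✓; bearing(T→U) − bearing(T→W) = 93.00° ✓; |TU| = 10.00 ✓; ∠(TU, UK) = 96.30° ✗; |UK| = 32.70 ✓.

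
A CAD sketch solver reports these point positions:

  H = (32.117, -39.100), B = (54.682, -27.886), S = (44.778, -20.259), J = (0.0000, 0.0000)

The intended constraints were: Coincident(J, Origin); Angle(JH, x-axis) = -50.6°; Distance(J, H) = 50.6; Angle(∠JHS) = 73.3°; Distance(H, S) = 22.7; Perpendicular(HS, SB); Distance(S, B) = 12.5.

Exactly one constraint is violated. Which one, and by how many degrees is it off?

Perpendicular(HS, SB) — off by 3.70°.

J = (0.00, 0.00) ✓; JH at -50.60° ✓; |JH| = 50.60 ✓; ∠JHS = 73.30° ✓; |HS| = 22.70 ✓; ∠(HS, SB) = 93.70° ✗; |SB| = 12.50 ✓.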